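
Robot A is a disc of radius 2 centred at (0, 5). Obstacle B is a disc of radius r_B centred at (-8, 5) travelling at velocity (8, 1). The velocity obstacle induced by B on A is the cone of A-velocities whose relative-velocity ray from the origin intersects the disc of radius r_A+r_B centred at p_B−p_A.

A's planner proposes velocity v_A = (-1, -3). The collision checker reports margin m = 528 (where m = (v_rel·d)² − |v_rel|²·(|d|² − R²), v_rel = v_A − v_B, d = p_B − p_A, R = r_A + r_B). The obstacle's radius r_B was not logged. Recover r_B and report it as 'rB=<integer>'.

m = 528
d = (-8, 0);  v_rel = (-9, -4),  |v_rel|² = 97
v_rel×d = (-9)·(0) − (-4)·(-8) = -32
since m = R²·97 − (-32)²:  R² = (1024 + 528) / 97 = 16
R = √16 = 4  ⇒  r_B = 4 − 2 = 2

rB=2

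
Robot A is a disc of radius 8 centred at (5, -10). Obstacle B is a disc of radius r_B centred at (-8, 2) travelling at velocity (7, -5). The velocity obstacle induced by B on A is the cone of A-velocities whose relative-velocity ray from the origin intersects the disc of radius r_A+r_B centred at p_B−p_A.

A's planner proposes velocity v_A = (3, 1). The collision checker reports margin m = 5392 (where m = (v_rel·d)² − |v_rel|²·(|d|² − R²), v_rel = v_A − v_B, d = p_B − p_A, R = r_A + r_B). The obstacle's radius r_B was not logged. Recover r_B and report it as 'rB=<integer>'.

m = 5392
d = (-13, 12);  v_rel = (-4, 6),  |v_rel|² = 52
v_rel×d = (-4)·(12) − (6)·(-13) = 30
since m = R²·52 − 30²:  R² = (900 + 5392) / 52 = 121
R = √121 = 11  ⇒  r_B = 11 − 8 = 3

rB=3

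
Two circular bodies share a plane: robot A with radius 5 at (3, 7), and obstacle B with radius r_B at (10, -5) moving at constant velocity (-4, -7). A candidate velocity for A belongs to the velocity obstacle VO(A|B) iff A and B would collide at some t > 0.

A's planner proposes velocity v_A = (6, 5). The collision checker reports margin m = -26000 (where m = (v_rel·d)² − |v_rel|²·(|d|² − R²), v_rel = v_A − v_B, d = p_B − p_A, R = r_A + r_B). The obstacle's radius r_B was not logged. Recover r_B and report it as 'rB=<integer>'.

m = -26000
d = (7, -12);  v_rel = (10, 12),  |v_rel|² = 244
v_rel×d = (10)·(-12) − (12)·(7) = -204
since m = R²·244 − (-204)²:  R² = (41616 + -26000) / 244 = 64
R = √64 = 8  ⇒  r_B = 8 − 5 = 3

rB=3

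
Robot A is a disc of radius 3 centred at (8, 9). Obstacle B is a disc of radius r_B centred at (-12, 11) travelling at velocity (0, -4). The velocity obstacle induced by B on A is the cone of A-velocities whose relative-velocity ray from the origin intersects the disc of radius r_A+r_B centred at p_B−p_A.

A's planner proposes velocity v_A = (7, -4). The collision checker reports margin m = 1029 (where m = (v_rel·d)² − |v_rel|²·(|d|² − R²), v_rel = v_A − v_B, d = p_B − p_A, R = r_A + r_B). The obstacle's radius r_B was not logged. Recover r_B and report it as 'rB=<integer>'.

m = 1029
d = (-20, 2);  v_rel = (7, 0),  |v_rel|² = 49
v_rel×d = (7)·(2) − (0)·(-20) = 14
since m = R²·49 − 14²:  R² = (196 + 1029) / 49 = 25
R = √25 = 5  ⇒  r_B = 5 − 3 = 2

rB=2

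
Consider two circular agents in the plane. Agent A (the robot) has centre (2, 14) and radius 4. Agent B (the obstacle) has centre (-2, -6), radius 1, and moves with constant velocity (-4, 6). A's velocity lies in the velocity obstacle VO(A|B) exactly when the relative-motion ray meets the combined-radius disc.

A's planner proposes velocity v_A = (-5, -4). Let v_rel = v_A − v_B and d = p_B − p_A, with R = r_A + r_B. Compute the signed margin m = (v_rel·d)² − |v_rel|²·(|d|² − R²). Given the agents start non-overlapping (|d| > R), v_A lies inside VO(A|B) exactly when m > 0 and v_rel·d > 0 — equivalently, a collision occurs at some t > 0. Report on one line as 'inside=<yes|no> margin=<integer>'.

d = (-4, -20),  |d|² = 416;  R = 4+1 = 5,  c = 416−5² = 391
v_rel = (-1, -10),  |v_rel|² = 101;  v_rel·d = (-1)·(-4) + (-10)·(-20) = 204
101·t² − 408·t + 391 = 0  ⇒  m = 204² − 101·391 = 2125
m = 2125 > 0,  v_rel·d = 204 > 0  ⇒  inside

inside=yes margin=2125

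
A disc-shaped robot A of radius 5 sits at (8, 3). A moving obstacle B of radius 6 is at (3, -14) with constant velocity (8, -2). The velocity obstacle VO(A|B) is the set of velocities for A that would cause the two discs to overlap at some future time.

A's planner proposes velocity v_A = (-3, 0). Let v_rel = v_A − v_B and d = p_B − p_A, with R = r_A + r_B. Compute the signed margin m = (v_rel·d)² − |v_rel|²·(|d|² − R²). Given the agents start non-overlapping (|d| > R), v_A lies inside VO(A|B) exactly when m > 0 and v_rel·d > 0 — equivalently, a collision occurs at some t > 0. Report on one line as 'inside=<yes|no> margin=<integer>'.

d = (-5, -17),  |d|² = 314;  R = 5+6 = 11,  c = 314−11² = 193
v_rel = (-11, 2),  |v_rel|² = 125;  v_rel·d = (-11)·(-5) + (2)·(-17) = 21
125·t² − 42·t + 193 = 0  ⇒  m = 21² − 125·193 = -23684
m = -23684 < 0,  v_rel·d = 21 > 0  ⇒  outside

inside=no margin=-23684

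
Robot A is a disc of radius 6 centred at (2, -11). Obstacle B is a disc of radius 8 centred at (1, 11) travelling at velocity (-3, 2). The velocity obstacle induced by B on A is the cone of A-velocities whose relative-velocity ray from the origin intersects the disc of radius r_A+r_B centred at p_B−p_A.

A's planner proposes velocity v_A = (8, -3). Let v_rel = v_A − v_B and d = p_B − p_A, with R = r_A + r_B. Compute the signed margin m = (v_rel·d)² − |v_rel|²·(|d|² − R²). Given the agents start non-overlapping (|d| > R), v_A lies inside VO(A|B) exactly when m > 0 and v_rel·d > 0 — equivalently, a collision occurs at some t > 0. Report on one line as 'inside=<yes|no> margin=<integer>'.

d = (-1, 22),  |d|² = 485;  R = 6+8 = 14,  c = 485−14² = 289
v_rel = (11, -5),  |v_rel|² = 146;  v_rel·d = (11)·(-1) + (-5)·(22) = -121
146·t² + 242·t + 289 = 0  ⇒  m = (-121)² − 146·289 = -27553
m = -27553 < 0,  v_rel·d = -121 < 0  ⇒  outside

inside=no margin=-27553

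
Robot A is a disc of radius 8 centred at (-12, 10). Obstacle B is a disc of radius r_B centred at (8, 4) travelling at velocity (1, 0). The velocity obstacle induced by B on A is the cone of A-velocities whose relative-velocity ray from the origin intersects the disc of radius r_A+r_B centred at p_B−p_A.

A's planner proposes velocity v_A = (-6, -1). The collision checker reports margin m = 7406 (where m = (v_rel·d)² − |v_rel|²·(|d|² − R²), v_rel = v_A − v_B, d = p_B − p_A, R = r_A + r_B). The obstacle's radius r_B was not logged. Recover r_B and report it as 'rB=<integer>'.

m = 7406
d = (20, -6);  v_rel = (-7, -1),  |v_rel|² = 50
v_rel×d = (-7)·(-6) − (-1)·(20) = 62
since m = R²·50 − 62²:  R² = (3844 + 7406) / 50 = 225
R = √225 = 15  ⇒  r_B = 15 − 8 = 7

rB=7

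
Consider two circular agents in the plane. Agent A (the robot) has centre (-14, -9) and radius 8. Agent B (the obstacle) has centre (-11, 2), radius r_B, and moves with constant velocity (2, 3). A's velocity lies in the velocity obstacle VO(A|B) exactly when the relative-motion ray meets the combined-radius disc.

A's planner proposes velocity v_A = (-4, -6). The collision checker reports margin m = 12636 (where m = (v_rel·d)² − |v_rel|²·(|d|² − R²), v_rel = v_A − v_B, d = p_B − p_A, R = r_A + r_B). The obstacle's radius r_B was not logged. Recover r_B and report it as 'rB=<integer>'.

m = 12636
d = (3, 11);  v_rel = (-6, -9),  |v_rel|² = 117
v_rel×d = (-6)·(11) − (-9)·(3) = -39
since m = R²·117 − (-39)²:  R² = (1521 + 12636) / 117 = 121
R = √121 = 11  ⇒  r_B = 11 − 8 = 3

rB=3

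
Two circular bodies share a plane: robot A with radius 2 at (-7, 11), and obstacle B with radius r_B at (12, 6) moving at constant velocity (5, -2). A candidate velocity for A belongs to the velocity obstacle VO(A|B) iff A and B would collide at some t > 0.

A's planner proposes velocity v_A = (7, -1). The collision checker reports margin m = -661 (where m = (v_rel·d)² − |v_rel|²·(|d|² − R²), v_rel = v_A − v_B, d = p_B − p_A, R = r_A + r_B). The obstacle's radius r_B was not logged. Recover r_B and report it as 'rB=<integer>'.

m = -661
d = (19, -5);  v_rel = (2, 1),  |v_rel|² = 5
v_rel×d = (2)·(-5) − (1)·(19) = -29
since m = R²·5 − (-29)²:  R² = (841 + -661) / 5 = 36
R = √36 = 6  ⇒  r_B = 6 − 2 = 4

rB=4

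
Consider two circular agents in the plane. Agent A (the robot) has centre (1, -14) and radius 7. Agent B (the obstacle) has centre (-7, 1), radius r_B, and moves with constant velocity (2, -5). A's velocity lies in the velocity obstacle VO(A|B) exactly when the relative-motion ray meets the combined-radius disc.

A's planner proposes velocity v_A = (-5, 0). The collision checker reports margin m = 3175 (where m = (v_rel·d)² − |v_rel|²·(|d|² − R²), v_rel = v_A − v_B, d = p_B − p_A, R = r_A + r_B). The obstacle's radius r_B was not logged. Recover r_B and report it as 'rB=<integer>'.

m = 3175
d = (-8, 15);  v_rel = (-7, 5),  |v_rel|² = 74
v_rel×d = (-7)·(15) − (5)·(-8) = -65
since m = R²·74 − (-65)²:  R² = (4225 + 3175) / 74 = 100
R = √100 = 10  ⇒  r_B = 10 − 7 = 3

rB=3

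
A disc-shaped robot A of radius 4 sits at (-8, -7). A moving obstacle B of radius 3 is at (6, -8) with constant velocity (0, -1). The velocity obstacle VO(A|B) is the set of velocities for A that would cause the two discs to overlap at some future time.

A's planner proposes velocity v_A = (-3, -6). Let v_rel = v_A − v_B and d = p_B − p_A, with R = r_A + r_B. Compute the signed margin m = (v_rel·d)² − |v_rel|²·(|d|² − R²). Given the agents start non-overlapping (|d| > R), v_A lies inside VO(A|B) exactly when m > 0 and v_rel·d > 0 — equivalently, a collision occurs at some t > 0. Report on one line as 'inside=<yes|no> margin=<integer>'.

d = (14, -1),  |d|² = 197;  R = 4+3 = 7,  c = 197−7² = 148
v_rel = (-3, -5),  |v_rel|² = 34;  v_rel·d = (-3)·(14) + (-5)·(-1) = -37
34·t² + 74·t + 148 = 0  ⇒  m = (-37)² − 34·148 = -3663
m = -3663 < 0,  v_rel·d = -37 < 0  ⇒  outside

inside=no margin=-3663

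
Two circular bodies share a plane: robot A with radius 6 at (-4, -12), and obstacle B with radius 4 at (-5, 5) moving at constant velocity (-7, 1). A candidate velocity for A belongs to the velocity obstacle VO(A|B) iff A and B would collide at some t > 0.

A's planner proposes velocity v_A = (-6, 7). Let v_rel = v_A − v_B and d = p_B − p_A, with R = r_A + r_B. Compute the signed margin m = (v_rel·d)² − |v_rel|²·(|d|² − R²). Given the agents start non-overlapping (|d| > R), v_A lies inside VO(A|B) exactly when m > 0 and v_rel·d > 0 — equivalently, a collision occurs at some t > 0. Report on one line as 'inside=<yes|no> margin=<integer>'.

d = (-1, 17),  |d|² = 290;  R = 6+4 = 10,  c = 290−10² = 190
v_rel = (1, 6),  |v_rel|² = 37;  v_rel·d = (1)·(-1) + (6)·(17) = 101
37·t² − 202·t + 190 = 0  ⇒  m = 101² − 37·190 = 3171
m = 3171 > 0,  v_rel·d = 101 > 0  ⇒  inside

inside=yes margin=3171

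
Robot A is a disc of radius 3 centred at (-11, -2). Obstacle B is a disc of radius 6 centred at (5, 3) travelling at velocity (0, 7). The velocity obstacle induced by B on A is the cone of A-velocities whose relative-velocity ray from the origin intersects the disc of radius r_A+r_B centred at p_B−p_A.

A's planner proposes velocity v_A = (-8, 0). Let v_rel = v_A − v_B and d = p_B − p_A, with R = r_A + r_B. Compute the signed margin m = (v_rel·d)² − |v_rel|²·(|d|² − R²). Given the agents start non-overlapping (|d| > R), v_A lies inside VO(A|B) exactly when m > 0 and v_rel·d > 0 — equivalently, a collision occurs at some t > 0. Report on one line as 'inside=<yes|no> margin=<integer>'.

d = (16, 5),  |d|² = 281;  R = 3+6 = 9,  c = 281−9² = 200
v_rel = (-8, -7),  |v_rel|² = 113;  v_rel·d = (-8)·(16) + (-7)·(5) = -163
113·t² + 326·t + 200 = 0  ⇒  m = (-163)² − 113·200 = 3969
m = 3969 > 0,  v_rel·d = -163 < 0  ⇒  outside

inside=no margin=3969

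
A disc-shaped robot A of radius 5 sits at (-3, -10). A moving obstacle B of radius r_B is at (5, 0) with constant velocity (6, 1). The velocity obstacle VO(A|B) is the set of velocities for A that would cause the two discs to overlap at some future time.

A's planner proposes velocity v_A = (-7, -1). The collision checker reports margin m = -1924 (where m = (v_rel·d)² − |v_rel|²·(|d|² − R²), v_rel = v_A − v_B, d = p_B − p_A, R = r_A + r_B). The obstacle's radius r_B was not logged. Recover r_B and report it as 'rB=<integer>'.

m = -1924
d = (8, 10);  v_rel = (-13, -2),  |v_rel|² = 173
v_rel×d = (-13)·(10) − (-2)·(8) = -114
since m = R²·173 − (-114)²:  R² = (12996 + -1924) / 173 = 64
R = √64 = 8  ⇒  r_B = 8 − 5 = 3

rB=3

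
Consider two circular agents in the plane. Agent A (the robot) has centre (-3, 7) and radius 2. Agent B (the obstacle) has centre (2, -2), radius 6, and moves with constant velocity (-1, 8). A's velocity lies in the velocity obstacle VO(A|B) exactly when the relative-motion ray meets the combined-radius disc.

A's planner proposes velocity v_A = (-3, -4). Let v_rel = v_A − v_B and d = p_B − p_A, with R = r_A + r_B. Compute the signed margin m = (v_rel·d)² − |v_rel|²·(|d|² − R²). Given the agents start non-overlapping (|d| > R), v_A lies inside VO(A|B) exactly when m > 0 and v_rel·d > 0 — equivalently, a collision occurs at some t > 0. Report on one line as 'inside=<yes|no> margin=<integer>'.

d = (5, -9),  |d|² = 106;  R = 2+6 = 8,  c = 106−8² = 42
v_rel = (-2, -12),  |v_rel|² = 148;  v_rel·d = (-2)·(5) + (-12)·(-9) = 98
148·t² − 196·t + 42 = 0  ⇒  m = 98² − 148·42 = 3388
m = 3388 > 0,  v_rel·d = 98 > 0  ⇒  inside

inside=yes margin=3388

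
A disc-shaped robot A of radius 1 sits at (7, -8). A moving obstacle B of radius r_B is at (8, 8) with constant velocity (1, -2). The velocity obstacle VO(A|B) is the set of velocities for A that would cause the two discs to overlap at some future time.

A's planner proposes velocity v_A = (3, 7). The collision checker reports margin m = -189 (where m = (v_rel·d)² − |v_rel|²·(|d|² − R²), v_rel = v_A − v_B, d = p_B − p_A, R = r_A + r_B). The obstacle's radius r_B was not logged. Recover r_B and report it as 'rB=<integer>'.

m = -189
d = (1, 16);  v_rel = (2, 9),  |v_rel|² = 85
v_rel×d = (2)·(16) − (9)·(1) = 23
since m = R²·85 − 23²:  R² = (529 + -189) / 85 = 4
R = √4 = 2  ⇒  r_B = 2 − 1 = 1

rB=1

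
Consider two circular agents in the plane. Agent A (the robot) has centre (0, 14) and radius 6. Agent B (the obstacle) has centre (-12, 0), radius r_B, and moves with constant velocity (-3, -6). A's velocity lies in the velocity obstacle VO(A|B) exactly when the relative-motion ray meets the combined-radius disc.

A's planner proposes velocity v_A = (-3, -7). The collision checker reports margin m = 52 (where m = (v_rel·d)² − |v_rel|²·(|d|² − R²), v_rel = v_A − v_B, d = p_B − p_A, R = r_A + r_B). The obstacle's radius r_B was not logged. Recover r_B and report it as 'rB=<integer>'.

m = 52
d = (-12, -14);  v_rel = (0, -1),  |v_rel|² = 1
v_rel×d = (0)·(-14) − (-1)·(-12) = -12
since m = R²·1 − (-12)²:  R² = (144 + 52) / 1 = 196
R = √196 = 14  ⇒  r_B = 14 − 6 = 8

rB=8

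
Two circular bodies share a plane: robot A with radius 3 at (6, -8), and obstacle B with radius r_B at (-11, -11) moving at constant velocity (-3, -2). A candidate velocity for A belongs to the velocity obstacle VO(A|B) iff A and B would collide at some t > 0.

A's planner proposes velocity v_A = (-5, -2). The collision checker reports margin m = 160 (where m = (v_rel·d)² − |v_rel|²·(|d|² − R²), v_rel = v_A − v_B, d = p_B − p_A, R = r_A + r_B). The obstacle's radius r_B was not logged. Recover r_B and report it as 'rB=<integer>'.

m = 160
d = (-17, -3);  v_rel = (-2, 0),  |v_rel|² = 4
v_rel×d = (-2)·(-3) − (0)·(-17) = 6
since m = R²·4 − 6²:  R² = (36 + 160) / 4 = 49
R = √49 = 7  ⇒  r_B = 7 − 3 = 4

rB=4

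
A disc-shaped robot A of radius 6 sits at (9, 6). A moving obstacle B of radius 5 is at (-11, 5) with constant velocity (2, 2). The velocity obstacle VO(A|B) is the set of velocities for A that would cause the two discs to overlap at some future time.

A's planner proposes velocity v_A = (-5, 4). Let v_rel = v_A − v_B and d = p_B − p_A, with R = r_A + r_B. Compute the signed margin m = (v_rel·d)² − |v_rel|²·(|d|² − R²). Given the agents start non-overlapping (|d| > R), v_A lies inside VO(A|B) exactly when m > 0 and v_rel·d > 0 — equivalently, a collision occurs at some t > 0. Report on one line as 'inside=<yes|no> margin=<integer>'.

d = (-20, -1),  |d|² = 401;  R = 6+5 = 11,  c = 401−11² = 280
v_rel = (-7, 2),  |v_rel|² = 53;  v_rel·d = (-7)·(-20) + (2)·(-1) = 138
53·t² − 276·t + 280 = 0  ⇒  m = 138² − 53·280 = 4204
m = 4204 > 0,  v_rel·d = 138 > 0  ⇒  inside

inside=yes margin=4204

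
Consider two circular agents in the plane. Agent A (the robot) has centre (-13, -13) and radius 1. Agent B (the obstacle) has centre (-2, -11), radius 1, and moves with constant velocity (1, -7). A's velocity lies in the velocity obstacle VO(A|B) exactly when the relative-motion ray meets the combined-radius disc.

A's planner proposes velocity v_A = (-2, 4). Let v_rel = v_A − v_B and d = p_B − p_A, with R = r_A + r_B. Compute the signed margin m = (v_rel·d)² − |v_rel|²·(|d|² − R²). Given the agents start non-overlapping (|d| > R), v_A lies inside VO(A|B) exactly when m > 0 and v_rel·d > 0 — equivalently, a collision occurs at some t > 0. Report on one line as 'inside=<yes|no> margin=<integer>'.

d = (11, 2),  |d|² = 125;  R = 1+1 = 2,  c = 125−2² = 121
v_rel = (-3, 11),  |v_rel|² = 130;  v_rel·d = (-3)·(11) + (11)·(2) = -11
130·t² + 22·t + 121 = 0  ⇒  m = (-11)² − 130·121 = -15609
m = -15609 < 0,  v_rel·d = -11 < 0  ⇒  outside

inside=no margin=-15609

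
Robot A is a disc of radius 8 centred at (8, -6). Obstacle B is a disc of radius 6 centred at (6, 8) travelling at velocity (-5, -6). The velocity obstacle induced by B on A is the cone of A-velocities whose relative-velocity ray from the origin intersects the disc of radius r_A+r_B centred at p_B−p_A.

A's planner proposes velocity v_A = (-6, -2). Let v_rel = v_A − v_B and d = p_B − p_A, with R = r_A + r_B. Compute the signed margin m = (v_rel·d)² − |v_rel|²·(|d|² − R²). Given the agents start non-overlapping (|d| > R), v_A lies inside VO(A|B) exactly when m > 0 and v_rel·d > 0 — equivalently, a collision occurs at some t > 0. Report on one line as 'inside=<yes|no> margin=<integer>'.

d = (-2, 14),  |d|² = 200;  R = 8+6 = 14,  c = 200−14² = 4
v_rel = (-1, 4),  |v_rel|² = 17;  v_rel·d = (-1)·(-2) + (4)·(14) = 58
17·t² − 116·t + 4 = 0  ⇒  m = 58² − 17·4 = 3296
m = 3296 > 0,  v_rel·d = 58 > 0  ⇒  inside

inside=yes margin=3296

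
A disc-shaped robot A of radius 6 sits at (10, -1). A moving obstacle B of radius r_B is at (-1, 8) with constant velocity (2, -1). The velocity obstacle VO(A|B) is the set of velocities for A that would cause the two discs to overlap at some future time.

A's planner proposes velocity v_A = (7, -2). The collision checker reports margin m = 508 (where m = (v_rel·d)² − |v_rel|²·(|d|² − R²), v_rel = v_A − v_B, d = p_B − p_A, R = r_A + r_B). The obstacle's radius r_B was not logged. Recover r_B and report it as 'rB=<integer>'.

m = 508
d = (-11, 9);  v_rel = (5, -1),  |v_rel|² = 26
v_rel×d = (5)·(9) − (-1)·(-11) = 34
since m = R²·26 − 34²:  R² = (1156 + 508) / 26 = 64
R = √64 = 8  ⇒  r_B = 8 − 6 = 2

rB=2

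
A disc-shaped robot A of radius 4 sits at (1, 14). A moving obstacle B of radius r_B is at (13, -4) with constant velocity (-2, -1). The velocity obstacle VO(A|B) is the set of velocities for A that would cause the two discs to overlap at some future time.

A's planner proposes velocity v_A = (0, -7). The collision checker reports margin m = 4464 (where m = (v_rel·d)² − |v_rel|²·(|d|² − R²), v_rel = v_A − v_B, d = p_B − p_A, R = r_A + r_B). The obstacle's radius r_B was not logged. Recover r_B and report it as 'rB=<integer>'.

m = 4464
d = (12, -18);  v_rel = (2, -6),  |v_rel|² = 40
v_rel×d = (2)·(-18) − (-6)·(12) = 36
since m = R²·40 − 36²:  R² = (1296 + 4464) / 40 = 144
R = √144 = 12  ⇒  r_B = 12 − 4 = 8

rB=8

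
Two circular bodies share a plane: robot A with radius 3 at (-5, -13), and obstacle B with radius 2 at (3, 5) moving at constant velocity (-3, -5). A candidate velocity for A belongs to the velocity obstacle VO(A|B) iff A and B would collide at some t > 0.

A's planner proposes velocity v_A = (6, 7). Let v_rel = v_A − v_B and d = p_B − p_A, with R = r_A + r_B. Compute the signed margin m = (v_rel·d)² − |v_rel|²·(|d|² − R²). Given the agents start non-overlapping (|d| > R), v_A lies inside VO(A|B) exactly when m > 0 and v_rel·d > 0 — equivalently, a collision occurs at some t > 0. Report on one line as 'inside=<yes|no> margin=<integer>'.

d = (8, 18),  |d|² = 388;  R = 3+2 = 5,  c = 388−5² = 363
v_rel = (9, 12),  |v_rel|² = 225;  v_rel·d = (9)·(8) + (12)·(18) = 288
225·t² − 576·t + 363 = 0  ⇒  m = 288² − 225·363 = 1269
m = 1269 > 0,  v_rel·d = 288 > 0  ⇒  inside

inside=yes margin=1269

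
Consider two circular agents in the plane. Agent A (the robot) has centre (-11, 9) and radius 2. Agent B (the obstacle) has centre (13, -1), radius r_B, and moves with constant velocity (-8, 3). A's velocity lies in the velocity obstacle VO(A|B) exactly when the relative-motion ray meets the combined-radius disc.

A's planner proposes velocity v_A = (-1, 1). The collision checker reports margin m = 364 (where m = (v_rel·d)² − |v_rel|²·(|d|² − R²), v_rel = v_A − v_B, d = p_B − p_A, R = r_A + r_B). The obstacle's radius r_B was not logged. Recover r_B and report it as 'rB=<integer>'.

m = 364
d = (24, -10);  v_rel = (7, -2),  |v_rel|² = 53
v_rel×d = (7)·(-10) − (-2)·(24) = -22
since m = R²·53 − (-22)²:  R² = (484 + 364) / 53 = 16
R = √16 = 4  ⇒  r_B = 4 − 2 = 2

rB=2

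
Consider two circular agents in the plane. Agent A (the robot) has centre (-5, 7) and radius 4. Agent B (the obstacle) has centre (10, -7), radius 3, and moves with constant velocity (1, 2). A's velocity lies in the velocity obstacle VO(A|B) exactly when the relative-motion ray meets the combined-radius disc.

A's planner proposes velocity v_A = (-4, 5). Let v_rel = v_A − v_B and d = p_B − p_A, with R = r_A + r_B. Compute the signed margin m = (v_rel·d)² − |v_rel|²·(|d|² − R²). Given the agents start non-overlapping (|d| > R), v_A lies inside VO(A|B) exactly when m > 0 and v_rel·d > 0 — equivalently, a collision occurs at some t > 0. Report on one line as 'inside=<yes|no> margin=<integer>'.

d = (15, -14),  |d|² = 421;  R = 4+3 = 7,  c = 421−7² = 372
v_rel = (-5, 3),  |v_rel|² = 34;  v_rel·d = (-5)·(15) + (3)·(-14) = -117
34·t² + 234·t + 372 = 0  ⇒  m = (-117)² − 34·372 = 1041
m = 1041 > 0,  v_rel·d = -117 < 0  ⇒  outside

inside=no margin=1041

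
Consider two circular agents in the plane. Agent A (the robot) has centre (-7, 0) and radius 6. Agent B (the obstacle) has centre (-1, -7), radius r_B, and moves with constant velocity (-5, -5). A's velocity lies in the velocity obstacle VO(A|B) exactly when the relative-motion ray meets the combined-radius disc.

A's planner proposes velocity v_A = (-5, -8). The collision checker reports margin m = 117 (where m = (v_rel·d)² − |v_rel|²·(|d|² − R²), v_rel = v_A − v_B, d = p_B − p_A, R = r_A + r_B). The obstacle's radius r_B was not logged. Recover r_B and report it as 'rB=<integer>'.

m = 117
d = (6, -7);  v_rel = (0, -3),  |v_rel|² = 9
v_rel×d = (0)·(-7) − (-3)·(6) = 18
since m = R²·9 − 18²:  R² = (324 + 117) / 9 = 49
R = √49 = 7  ⇒  r_B = 7 − 6 = 1

rB=1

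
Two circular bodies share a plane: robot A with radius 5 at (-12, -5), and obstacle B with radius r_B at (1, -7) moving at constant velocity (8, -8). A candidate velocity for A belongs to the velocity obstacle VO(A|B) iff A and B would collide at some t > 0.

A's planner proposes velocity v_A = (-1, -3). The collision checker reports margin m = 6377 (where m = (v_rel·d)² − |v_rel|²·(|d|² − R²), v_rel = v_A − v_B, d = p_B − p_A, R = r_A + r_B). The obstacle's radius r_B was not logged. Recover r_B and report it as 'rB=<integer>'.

m = 6377
d = (13, -2);  v_rel = (-9, 5),  |v_rel|² = 106
v_rel×d = (-9)·(-2) − (5)·(13) = -47
since m = R²·106 − (-47)²:  R² = (2209 + 6377) / 106 = 81
R = √81 = 9  ⇒  r_B = 9 − 5 = 4

rB=4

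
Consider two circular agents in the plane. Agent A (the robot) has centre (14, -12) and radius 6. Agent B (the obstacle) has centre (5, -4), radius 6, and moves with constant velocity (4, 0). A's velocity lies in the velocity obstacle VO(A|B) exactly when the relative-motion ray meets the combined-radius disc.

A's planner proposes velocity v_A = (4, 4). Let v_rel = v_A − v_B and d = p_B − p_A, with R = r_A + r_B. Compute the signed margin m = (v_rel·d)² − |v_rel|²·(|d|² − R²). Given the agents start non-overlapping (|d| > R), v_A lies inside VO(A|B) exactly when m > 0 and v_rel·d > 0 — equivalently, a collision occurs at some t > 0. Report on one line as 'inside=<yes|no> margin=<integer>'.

d = (-9, 8),  |d|² = 145;  R = 6+6 = 12,  c = 145−12² = 1
v_rel = (0, 4),  |v_rel|² = 16;  v_rel·d = (0)·(-9) + (4)·(8) = 32
16·t² − 64·t + 1 = 0  ⇒  m = 32² − 16·1 = 1008
m = 1008 > 0,  v_rel·d = 32 > 0  ⇒  inside

inside=yes margin=1008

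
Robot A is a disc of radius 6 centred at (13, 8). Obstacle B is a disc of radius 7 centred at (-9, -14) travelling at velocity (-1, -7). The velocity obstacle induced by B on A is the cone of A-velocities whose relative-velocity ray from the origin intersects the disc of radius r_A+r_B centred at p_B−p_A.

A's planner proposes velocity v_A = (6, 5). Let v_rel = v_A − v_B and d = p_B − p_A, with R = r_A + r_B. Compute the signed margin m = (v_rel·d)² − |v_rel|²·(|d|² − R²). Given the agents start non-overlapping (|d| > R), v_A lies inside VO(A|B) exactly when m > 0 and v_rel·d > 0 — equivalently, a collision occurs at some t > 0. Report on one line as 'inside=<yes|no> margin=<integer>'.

d = (-22, -22),  |d|² = 968;  R = 6+7 = 13,  c = 968−13² = 799
v_rel = (7, 12),  |v_rel|² = 193;  v_rel·d = (7)·(-22) + (12)·(-22) = -418
193·t² + 836·t + 799 = 0  ⇒  m = (-418)² − 193·799 = 20517
m = 20517 > 0,  v_rel·d = -418 < 0  ⇒  outside

inside=no margin=20517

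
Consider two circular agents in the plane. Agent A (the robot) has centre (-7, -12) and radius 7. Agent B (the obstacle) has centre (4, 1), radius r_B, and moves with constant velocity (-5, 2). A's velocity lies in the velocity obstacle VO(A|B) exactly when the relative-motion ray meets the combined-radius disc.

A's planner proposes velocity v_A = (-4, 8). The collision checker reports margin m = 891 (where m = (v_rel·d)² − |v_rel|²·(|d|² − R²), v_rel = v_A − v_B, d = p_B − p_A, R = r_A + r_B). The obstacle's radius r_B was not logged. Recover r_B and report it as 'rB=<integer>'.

m = 891
d = (11, 13);  v_rel = (1, 6),  |v_rel|² = 37
v_rel×d = (1)·(13) − (6)·(11) = -53
since m = R²·37 − (-53)²:  R² = (2809 + 891) / 37 = 100
R = √100 = 10  ⇒  r_B = 10 − 7 = 3

rB=3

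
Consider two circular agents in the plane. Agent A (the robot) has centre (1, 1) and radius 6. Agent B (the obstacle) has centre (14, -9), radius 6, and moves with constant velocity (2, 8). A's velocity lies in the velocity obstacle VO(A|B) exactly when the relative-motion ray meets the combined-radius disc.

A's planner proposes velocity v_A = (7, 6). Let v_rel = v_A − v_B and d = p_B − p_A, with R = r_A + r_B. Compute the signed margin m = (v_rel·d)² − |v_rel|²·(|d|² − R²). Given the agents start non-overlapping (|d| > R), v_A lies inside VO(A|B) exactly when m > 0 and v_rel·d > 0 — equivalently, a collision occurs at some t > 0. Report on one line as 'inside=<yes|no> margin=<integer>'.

d = (13, -10),  |d|² = 269;  R = 6+6 = 12,  c = 269−12² = 125
v_rel = (5, -2),  |v_rel|² = 29;  v_rel·d = (5)·(13) + (-2)·(-10) = 85
29·t² − 170·t + 125 = 0  ⇒  m = 85² − 29·125 = 3600
m = 3600 > 0,  v_rel·d = 85 > 0  ⇒  inside

inside=yes margin=3600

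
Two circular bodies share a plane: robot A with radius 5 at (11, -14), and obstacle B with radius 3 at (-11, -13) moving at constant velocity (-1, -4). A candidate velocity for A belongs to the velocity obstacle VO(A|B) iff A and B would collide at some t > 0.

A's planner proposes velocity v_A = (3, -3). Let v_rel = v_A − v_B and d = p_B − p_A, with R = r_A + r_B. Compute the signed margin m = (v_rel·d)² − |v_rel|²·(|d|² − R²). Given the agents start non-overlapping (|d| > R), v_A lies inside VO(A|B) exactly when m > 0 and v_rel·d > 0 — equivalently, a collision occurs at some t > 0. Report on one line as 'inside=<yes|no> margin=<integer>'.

d = (-22, 1),  |d|² = 485;  R = 5+3 = 8,  c = 485−8² = 421
v_rel = (4, 1),  |v_rel|² = 17;  v_rel·d = (4)·(-22) + (1)·(1) = -87
17·t² + 174·t + 421 = 0  ⇒  m = (-87)² − 17·421 = 412
m = 412 > 0,  v_rel·d = -87 < 0  ⇒  outside

inside=no margin=412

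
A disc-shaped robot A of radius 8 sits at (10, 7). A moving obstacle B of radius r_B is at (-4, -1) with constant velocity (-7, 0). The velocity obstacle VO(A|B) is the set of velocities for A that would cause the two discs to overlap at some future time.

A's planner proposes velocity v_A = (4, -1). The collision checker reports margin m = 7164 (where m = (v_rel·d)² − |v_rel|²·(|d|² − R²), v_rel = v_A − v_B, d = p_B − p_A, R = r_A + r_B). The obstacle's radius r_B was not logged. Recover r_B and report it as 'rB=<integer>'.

m = 7164
d = (-14, -8);  v_rel = (11, -1),  |v_rel|² = 122
v_rel×d = (11)·(-8) − (-1)·(-14) = -102
since m = R²·122 − (-102)²:  R² = (10404 + 7164) / 122 = 144
R = √144 = 12  ⇒  r_B = 12 − 8 = 4

rB=4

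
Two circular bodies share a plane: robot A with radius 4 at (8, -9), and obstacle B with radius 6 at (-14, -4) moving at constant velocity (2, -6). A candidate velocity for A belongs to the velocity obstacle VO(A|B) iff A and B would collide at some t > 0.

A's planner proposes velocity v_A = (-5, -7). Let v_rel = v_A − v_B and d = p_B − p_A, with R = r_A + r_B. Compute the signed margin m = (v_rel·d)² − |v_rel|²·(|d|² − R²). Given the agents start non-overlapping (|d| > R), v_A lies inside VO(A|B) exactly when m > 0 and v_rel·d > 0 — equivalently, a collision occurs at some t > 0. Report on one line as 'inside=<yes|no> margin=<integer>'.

d = (-22, 5),  |d|² = 509;  R = 4+6 = 10,  c = 509−10² = 409
v_rel = (-7, -1),  |v_rel|² = 50;  v_rel·d = (-7)·(-22) + (-1)·(5) = 149
50·t² − 298·t + 409 = 0  ⇒  m = 149² − 50·409 = 1751
m = 1751 > 0,  v_rel·d = 149 > 0  ⇒  inside

inside=yes margin=1751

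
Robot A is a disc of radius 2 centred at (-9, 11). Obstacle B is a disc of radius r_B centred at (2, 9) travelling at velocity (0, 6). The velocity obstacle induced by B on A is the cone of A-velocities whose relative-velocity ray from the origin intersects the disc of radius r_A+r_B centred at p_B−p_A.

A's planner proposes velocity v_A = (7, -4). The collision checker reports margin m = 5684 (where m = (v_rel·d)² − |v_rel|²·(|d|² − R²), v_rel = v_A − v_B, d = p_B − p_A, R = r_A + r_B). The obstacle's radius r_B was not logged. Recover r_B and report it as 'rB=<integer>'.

m = 5684
d = (11, -2);  v_rel = (7, -10),  |v_rel|² = 149
v_rel×d = (7)·(-2) − (-10)·(11) = 96
since m = R²·149 − 96²:  R² = (9216 + 5684) / 149 = 100
R = √100 = 10  ⇒  r_B = 10 − 2 = 8

rB=8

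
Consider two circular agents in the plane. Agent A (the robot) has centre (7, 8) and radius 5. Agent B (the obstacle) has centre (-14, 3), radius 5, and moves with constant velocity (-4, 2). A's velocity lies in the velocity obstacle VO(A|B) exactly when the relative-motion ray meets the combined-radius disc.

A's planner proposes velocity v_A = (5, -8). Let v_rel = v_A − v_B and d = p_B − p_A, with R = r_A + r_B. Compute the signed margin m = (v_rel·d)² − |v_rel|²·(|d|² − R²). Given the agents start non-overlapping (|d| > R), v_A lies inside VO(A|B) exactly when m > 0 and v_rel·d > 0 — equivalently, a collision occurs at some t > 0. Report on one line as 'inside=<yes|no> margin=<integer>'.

d = (-21, -5),  |d|² = 466;  R = 5+5 = 10,  c = 466−10² = 366
v_rel = (9, -10),  |v_rel|² = 181;  v_rel·d = (9)·(-21) + (-10)·(-5) = -139
181·t² + 278·t + 366 = 0  ⇒  m = (-139)² − 181·366 = -46925
m = -46925 < 0,  v_rel·d = -139 < 0  ⇒  outside

inside=no margin=-46925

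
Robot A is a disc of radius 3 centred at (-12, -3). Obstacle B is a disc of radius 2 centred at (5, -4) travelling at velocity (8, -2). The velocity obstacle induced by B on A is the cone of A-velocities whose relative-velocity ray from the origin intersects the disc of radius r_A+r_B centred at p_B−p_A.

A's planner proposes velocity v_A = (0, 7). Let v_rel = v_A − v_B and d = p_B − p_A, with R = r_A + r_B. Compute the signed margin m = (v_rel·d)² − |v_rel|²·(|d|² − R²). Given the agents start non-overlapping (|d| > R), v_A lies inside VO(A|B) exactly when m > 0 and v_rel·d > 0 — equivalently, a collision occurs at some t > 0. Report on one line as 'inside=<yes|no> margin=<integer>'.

d = (17, -1),  |d|² = 290;  R = 3+2 = 5,  c = 290−5² = 265
v_rel = (-8, 9),  |v_rel|² = 145;  v_rel·d = (-8)·(17) + (9)·(-1) = -145
145·t² + 290·t + 265 = 0  ⇒  m = (-145)² − 145·265 = -17400
m = -17400 < 0,  v_rel·d = -145 < 0  ⇒  outside

inside=no margin=-17400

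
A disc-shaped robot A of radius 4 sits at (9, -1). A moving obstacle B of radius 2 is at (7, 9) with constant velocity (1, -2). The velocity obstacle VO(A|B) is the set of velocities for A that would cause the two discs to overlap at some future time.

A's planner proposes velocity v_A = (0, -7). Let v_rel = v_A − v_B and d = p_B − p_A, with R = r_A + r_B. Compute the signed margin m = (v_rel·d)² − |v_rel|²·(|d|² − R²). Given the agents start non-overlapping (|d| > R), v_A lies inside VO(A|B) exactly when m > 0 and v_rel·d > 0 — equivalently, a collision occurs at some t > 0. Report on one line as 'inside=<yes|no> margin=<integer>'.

d = (-2, 10),  |d|² = 104;  R = 4+2 = 6,  c = 104−6² = 68
v_rel = (-1, -5),  |v_rel|² = 26;  v_rel·d = (-1)·(-2) + (-5)·(10) = -48
26·t² + 96·t + 68 = 0  ⇒  m = (-48)² − 26·68 = 536
m = 536 > 0,  v_rel·d = -48 < 0  ⇒  outside

inside=no margin=536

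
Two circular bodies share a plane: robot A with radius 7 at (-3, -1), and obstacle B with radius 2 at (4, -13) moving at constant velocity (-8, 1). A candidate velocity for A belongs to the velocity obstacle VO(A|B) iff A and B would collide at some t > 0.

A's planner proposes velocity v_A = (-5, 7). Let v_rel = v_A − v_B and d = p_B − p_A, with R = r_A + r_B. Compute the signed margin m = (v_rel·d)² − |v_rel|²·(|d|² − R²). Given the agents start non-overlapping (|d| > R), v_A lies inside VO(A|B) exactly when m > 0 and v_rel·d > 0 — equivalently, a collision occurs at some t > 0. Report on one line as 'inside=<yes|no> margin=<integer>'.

d = (7, -12),  |d|² = 193;  R = 7+2 = 9,  c = 193−9² = 112
v_rel = (3, 6),  |v_rel|² = 45;  v_rel·d = (3)·(7) + (6)·(-12) = -51
45·t² + 102·t + 112 = 0  ⇒  m = (-51)² − 45·112 = -2439
m = -2439 < 0,  v_rel·d = -51 < 0  ⇒  outside

inside=no margin=-2439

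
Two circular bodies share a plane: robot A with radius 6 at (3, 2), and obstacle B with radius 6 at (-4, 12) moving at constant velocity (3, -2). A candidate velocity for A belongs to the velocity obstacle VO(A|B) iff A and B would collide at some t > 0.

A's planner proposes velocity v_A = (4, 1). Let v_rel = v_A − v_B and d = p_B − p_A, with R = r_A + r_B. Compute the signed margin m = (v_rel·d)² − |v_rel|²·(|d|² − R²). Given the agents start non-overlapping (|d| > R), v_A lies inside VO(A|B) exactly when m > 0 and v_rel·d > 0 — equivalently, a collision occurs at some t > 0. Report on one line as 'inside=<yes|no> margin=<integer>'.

d = (-7, 10),  |d|² = 149;  R = 6+6 = 12,  c = 149−12² = 5
v_rel = (1, 3),  |v_rel|² = 10;  v_rel·d = (1)·(-7) + (3)·(10) = 23
10·t² − 46·t + 5 = 0  ⇒  m = 23² − 10·5 = 479
m = 479 > 0,  v_rel·d = 23 > 0  ⇒  inside

inside=yes margin=479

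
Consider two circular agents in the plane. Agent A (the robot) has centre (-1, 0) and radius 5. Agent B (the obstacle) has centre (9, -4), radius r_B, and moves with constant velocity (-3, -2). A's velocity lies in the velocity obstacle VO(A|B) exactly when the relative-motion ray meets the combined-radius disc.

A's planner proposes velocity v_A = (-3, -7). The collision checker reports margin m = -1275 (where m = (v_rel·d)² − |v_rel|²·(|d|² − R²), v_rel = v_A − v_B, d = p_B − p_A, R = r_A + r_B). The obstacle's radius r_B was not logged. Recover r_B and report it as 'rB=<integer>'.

m = -1275
d = (10, -4);  v_rel = (0, -5),  |v_rel|² = 25
v_rel×d = (0)·(-4) − (-5)·(10) = 50
since m = R²·25 − 50²:  R² = (2500 + -1275) / 25 = 49
R = √49 = 7  ⇒  r_B = 7 − 5 = 2

rB=2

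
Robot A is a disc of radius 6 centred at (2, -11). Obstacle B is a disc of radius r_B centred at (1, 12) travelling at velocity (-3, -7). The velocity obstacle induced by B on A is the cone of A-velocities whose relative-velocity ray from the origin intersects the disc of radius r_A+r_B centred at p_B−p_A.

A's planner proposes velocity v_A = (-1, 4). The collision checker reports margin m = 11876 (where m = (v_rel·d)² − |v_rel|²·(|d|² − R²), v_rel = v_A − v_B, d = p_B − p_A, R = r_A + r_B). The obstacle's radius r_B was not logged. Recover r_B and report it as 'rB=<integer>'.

m = 11876
d = (-1, 23);  v_rel = (2, 11),  |v_rel|² = 125
v_rel×d = (2)·(23) − (11)·(-1) = 57
since m = R²·125 − 57²:  R² = (3249 + 11876) / 125 = 121
R = √121 = 11  ⇒  r_B = 11 − 6 = 5

rB=5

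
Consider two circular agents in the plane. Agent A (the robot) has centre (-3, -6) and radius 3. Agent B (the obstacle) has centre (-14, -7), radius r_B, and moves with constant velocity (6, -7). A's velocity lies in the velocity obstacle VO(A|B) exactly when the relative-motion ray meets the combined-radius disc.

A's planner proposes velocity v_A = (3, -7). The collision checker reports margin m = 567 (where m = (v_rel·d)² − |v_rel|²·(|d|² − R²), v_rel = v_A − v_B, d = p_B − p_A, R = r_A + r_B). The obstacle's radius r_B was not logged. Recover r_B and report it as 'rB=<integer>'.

m = 567
d = (-11, -1);  v_rel = (-3, 0),  |v_rel|² = 9
v_rel×d = (-3)·(-1) − (0)·(-11) = 3
since m = R²·9 − 3²:  R² = (9 + 567) / 9 = 64
R = √64 = 8  ⇒  r_B = 8 − 3 = 5

rB=5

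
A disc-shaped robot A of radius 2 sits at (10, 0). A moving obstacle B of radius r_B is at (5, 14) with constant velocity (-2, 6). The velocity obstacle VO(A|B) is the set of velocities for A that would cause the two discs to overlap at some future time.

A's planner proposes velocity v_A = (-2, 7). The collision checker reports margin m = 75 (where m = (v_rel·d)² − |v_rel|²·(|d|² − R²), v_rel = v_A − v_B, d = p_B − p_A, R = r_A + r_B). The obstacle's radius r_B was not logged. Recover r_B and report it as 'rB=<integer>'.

m = 75
d = (-5, 14);  v_rel = (0, 1),  |v_rel|² = 1
v_rel×d = (0)·(14) − (1)·(-5) = 5
since m = R²·1 − 5²:  R² = (25 + 75) / 1 = 100
R = √100 = 10  ⇒  r_B = 10 − 2 = 8

rB=8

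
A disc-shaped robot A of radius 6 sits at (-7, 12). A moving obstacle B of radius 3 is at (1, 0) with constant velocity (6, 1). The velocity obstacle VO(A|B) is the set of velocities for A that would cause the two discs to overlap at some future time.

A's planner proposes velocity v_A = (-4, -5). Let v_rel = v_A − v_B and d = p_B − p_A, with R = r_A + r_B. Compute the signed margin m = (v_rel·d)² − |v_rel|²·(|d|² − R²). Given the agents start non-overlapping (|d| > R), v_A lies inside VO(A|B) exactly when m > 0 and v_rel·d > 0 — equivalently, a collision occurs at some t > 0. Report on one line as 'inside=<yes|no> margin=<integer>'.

d = (8, -12),  |d|² = 208;  R = 6+3 = 9,  c = 208−9² = 127
v_rel = (-10, -6),  |v_rel|² = 136;  v_rel·d = (-10)·(8) + (-6)·(-12) = -8
136·t² + 16·t + 127 = 0  ⇒  m = (-8)² − 136·127 = -17208
m = -17208 < 0,  v_rel·d = -8 < 0  ⇒  outside

inside=no margin=-17208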